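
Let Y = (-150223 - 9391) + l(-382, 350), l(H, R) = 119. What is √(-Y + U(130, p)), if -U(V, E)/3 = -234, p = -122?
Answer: √160197 ≈ 400.25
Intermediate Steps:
U(V, E) = 702 (U(V, E) = -3*(-234) = 702)
Y = -159495 (Y = (-150223 - 9391) + 119 = -159614 + 119 = -159495)
√(-Y + U(130, p)) = √(-1*(-159495) + 702) = √(159495 + 702) = √160197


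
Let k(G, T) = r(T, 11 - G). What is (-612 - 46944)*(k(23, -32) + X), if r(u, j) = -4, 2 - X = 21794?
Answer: 1036530576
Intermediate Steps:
X = -21792 (X = 2 - 1*21794 = 2 - 21794 = -21792)
k(G, T) = -4
(-612 - 46944)*(k(23, -32) + X) = (-612 - 46944)*(-4 - 21792) = -47556*(-21796) = 1036530576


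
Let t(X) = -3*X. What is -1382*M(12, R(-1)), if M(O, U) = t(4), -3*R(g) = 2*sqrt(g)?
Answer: 16584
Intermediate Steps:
R(g) = -2*sqrt(g)/3
M(O, U) = -12 (M(O, U) = -3*4 = -12)
-1382*M(12, R(-1)) = -1382*(-12) = 16584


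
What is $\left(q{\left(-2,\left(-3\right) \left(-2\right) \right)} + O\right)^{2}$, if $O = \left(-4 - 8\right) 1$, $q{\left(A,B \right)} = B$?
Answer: $36$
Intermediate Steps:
$O = -12$ ($O = \left(-4 - 8\right) 1 = \left(-12\right) 1 = -12$)
$\left(q{\left(-2,\left(-3\right) \left(-2\right) \right)} + O\right)^{2} = \left(\left(-3\right) \left(-2\right) - 12\right)^{2} = \left(6 - 12\right)^{2} = \left(-6\right)^{2} = 36$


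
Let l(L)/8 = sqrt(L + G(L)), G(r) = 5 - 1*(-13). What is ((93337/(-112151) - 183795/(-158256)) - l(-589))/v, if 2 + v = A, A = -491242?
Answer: -1947217591/2906292620282688 + 2*I*sqrt(571)/122811 ≈ -6.7e-7 + 0.00038914*I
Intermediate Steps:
G(r) = 18 (G(r) = 5 + 13 = 18)
l(L) = 8*sqrt(18 + L) (l(L) = 8*sqrt(L + 18) = 8*sqrt(18 + L))
v = -491244 (v = -2 - 491242 = -491244)
((93337/(-112151) - 183795/(-158256)) - l(-589))/v = ((93337/(-112151) - 183795/(-158256)) - 8*sqrt(18 - 589))/(-491244) = ((93337*(-1/112151) - 183795*(-1/158256)) - 8*sqrt(-571))*(-1/491244) = ((-93337/112151 + 61265/52752) - 8*I*sqrt(571))*(-1/491244) = (1947217591/5916189552 - 8*I*sqrt(571))*(-1/491244) = -1947217591/2906292620282688 + 2*I*sqrt(571)/122811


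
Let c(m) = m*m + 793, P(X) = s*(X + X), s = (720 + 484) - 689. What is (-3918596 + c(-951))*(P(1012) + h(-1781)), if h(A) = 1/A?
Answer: -5594209528216918/1781 ≈ -3.1411e+12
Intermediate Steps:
s = 515 (s = 1204 - 689 = 515)
P(X) = 1030*X (P(X) = 515*(X + X) = 515*(2*X) = 1030*X)
c(m) = 793 + m² (c(m) = m² + 793 = 793 + m²)
(-3918596 + c(-951))*(P(1012) + h(-1781)) = (-3918596 + (793 + (-951)²))*(1030*1012 + 1/(-1781)) = (-3918596 + (793 + 904401))*(1042360 - 1/1781) = (-3918596 + 905194)*(1856443159/1781) = -3013402*1856443159/1781 = -5594209528216918/1781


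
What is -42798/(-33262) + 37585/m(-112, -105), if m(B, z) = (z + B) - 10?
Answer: -620218562/3775237 ≈ -164.29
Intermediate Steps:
m(B, z) = -10 + B + z (m(B, z) = (B + z) - 10 = -10 + B + z)
-42798/(-33262) + 37585/m(-112, -105) = -42798/(-33262) + 37585/(-10 - 112 - 105) = -42798*(-1/33262) + 37585/(-227) = 21399/16631 + 37585*(-1/227) = 21399/16631 - 37585/227 = -620218562/3775237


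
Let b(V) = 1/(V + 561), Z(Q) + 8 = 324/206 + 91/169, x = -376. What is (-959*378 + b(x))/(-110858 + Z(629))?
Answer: 89797181591/27462648195 ≈ 3.2698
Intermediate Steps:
Z(Q) = -7885/1339 (Z(Q) = -8 + (324/206 + 91/169) = -8 + (324*(1/206) + 91*(1/169)) = -8 + (162/103 + 7/13) = -8 + 2827/1339 = -7885/1339)
b(V) = 1/(561 + V)
(-959*378 + b(x))/(-110858 + Z(629)) = (-959*378 + 1/(561 - 376))/(-110858 - 7885/1339) = (-362502 + 1/185)/(-148446747/1339) = (-362502 + 1/185)*(-1339/148446747) = -67062869/185*(-1339/148446747) = 89797181591/27462648195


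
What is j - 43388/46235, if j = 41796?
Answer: 1932394672/46235 ≈ 41795.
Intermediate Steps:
j - 43388/46235 = 41796 - 43388/46235 = 1932394672/46235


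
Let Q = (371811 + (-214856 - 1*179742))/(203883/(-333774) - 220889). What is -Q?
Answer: -2535236046/24575736323 ≈ -0.10316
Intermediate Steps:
Q = 2535236046/24575736323 (Q = (371811 + (-214856 - 179742))/(203883*(-1/333774) - 220889) = (371811 - 394598)/(-67961/111258 - 220889) = -22787/(-24575736323/111258) = -22787*(-111258/24575736323) = 2535236046/24575736323 ≈ 0.10316)
-Q = -1*2535236046/24575736323 = -2535236046/24575736323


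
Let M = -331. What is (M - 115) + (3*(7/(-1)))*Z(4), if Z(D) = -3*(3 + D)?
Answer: -5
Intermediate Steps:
Z(D) = -9 - 3*D
(M - 115) + (3*(7/(-1)))*Z(4) = (-331 - 115) + (3*(7/(-1)))*(-9 - 3*4) = -446 + (3*(7*(-1)))*(-9 - 12) = -446 + (3*(-7))*(-21) = -446 - 21*(-21) = -446 + 441 = -5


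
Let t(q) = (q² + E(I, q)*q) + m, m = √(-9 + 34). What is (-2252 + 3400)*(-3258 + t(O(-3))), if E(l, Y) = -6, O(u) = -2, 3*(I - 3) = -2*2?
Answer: -3716076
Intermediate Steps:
I = 5/3 (I = 3 + (-2*2)/3 = 3 + (⅓)*(-4) = 3 - 4/3 = 5/3 ≈ 1.6667)
m = 5 (m = √25 = 5)
t(q) = 5 + q² - 6*q (t(q) = (q² - 6*q) + 5 = 5 + q² - 6*q)
(-2252 + 3400)*(-3258 + t(O(-3))) = (-2252 + 3400)*(-3258 + (5 + (-2)² - 6*(-2))) = 1148*(-3258 + (5 + 4 + 12)) = 1148*(-3258 + 21) = 1148*(-3237) = -3716076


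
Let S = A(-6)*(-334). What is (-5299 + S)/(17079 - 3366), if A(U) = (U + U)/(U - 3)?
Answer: -17233/41139 ≈ -0.41890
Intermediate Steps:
A(U) = 2*U/(-3 + U) (A(U) = (2*U)/(-3 + U) = 2*U/(-3 + U))
S = -1336/3 (S = (2*(-6)/(-3 - 6))*(-334) = (2*(-6)/(-9))*(-334) = (2*(-6)*(-1/9))*(-334) = (4/3)*(-334) = -1336/3 ≈ -445.33)
(-5299 + S)/(17079 - 3366) = (-5299 - 1336/3)/(17079 - 3366) = -17233/3/13713 = -17233/3*1/13713 = -17233/41139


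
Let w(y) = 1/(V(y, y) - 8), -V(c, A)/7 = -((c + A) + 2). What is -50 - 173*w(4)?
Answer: -3273/62 ≈ -52.790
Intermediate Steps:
V(c, A) = 14 + 7*A + 7*c (V(c, A) = -(-7)*((c + A) + 2) = -(-7)*((A + c) + 2) = -(-7)*(2 + A + c) = -7*(-2 - A - c) = 14 + 7*A + 7*c)
w(y) = 1/(6 + 14*y) (w(y) = 1/((14 + 7*y + 7*y) - 8) = 1/((14 + 14*y) - 8) = 1/(6 + 14*y))
-50 - 173*w(4) = -50 - 173/(2*(3 + 7*4)) = -50 - 173/(2*(3 + 28)) = -50 - 173/(2*31) = -50 - 173*1/62 = -50 - 173/62 = -3273/62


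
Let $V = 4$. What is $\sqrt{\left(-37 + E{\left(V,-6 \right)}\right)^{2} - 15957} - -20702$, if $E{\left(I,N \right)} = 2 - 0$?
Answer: $20702 + 2 i \sqrt{3683} \approx 20702.0 + 121.38 i$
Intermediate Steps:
$E{\left(I,N \right)} = 2$ ($E{\left(I,N \right)} = 2 + 0 = 2$)
$\sqrt{\left(-37 + E{\left(V,-6 \right)}\right)^{2} - 15957} - -20702 = \sqrt{\left(-37 + 2\right)^{2} - 15957} - -20702 = \sqrt{\left(-35\right)^{2} - 15957} + 20702 = \sqrt{1225 - 15957} + 20702 = \sqrt{-14732} + 20702 = 2 i \sqrt{3683} + 20702 = 20702 + 2 i \sqrt{3683}$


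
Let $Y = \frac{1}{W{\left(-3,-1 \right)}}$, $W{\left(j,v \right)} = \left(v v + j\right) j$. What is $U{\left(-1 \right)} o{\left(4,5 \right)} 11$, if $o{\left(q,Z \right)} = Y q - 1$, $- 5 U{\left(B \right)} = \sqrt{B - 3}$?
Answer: $\frac{22 i}{15} \approx 1.4667 i$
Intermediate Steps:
$W{\left(j,v \right)} = j \left(j + v^{2}\right)$ ($W{\left(j,v \right)} = \left(v^{2} + j\right) j = \left(j + v^{2}\right) j = j \left(j + v^{2}\right)$)
$Y = \frac{1}{6}$ ($Y = \frac{1}{\left(-3\right) \left(-3 + \left(-1\right)^{2}\right)} = \frac{1}{\left(-3\right) \left(-3 + 1\right)} = \frac{1}{\left(-3\right) \left(-2\right)} = \frac{1}{6} \approx 0.16667$)
$U{\left(B \right)} = - \frac{\sqrt{-3 + B}}{5}$ ($U{\left(B \right)} = - \frac{\sqrt{B - 3}}{5} = - \frac{\sqrt{-3 + B}}{5}$)
$o{\left(q,Z \right)} = -1 + \frac{q}{6}$ ($o{\left(q,Z \right)} = \frac{q}{6} - 1 = -1 + \frac{q}{6}$)
$U{\left(-1 \right)} o{\left(4,5 \right)} 11 = - \frac{\sqrt{-3 - 1}}{5} \left(-1 + \frac{1}{6} \cdot 4\right) 11 = - \frac{\sqrt{-4}}{5} \left(-1 + \frac{2}{3}\right) 11 = - \frac{2 i}{5} \left(- \frac{1}{3}\right) 11 = \frac{2 i}{15} \cdot 11 = \frac{22 i}{15}$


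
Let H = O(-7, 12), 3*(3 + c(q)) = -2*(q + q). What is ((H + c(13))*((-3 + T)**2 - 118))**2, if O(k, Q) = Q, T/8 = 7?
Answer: 502880625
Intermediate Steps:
T = 56 (T = 8*7 = 56)
c(q) = -3 - 4*q/3 (c(q) = -3 + (-2*(q + q))/3 = -3 + (-4*q)/3 = -3 - 4*q/3)
H = 12
((H + c(13))*((-3 + T)**2 - 118))**2 = ((12 + (-3 - 4/3*13))*((-3 + 56)**2 - 118))**2 = ((12 + (-3 - 52/3))*(53**2 - 118))**2 = ((12 - 61/3)*(2809 - 118))**2 = (-25/3*2691)**2 = (-22425)**2 = 502880625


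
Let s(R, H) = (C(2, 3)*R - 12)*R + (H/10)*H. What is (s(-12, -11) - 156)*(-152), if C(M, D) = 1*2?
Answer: -218956/5 ≈ -43791.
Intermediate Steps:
C(M, D) = 2
s(R, H) = H**2/10 + R*(-12 + 2*R) (s(R, H) = (2*R - 12)*R + (H/10)*H = (-12 + 2*R)*R + (H*(1/10))*H = R*(-12 + 2*R) + (H/10)*H = R*(-12 + 2*R) + H**2/10 = H**2/10 + R*(-12 + 2*R))
(s(-12, -11) - 156)*(-152) = ((-12*(-12) + 2*(-12)**2 + (1/10)*(-11)**2) - 156)*(-152) = ((144 + 2*144 + (1/10)*121) - 156)*(-152) = ((144 + 288 + 121/10) - 156)*(-152) = (4441/10 - 156)*(-152) = (2881/10)*(-152) = -218956/5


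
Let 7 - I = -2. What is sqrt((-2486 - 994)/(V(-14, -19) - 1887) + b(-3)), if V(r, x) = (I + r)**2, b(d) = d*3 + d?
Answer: 6*I*sqrt(4978)/133 ≈ 3.1829*I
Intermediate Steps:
I = 9 (I = 7 - 1*(-2) = 7 + 2 = 9)
b(d) = 4*d (b(d) = 3*d + d = 4*d)
V(r, x) = (9 + r)**2
sqrt((-2486 - 994)/(V(-14, -19) - 1887) + b(-3)) = sqrt((-2486 - 994)/((9 - 14)**2 - 1887) + 4*(-3)) = sqrt(-3480/((-5)**2 - 1887) - 12) = sqrt(-3480/(25 - 1887) - 12) = sqrt(-3480/(-1862) - 12) = sqrt(-3480*(-1/1862) - 12) = sqrt(1740/931 - 12) = sqrt(-9432/931) = 6*I*sqrt(4978)/133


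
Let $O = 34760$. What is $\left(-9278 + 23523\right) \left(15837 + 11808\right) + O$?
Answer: $393837785$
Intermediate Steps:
$\left(-9278 + 23523\right) \left(15837 + 11808\right) + O = \left(-9278 + 23523\right) \left(15837 + 11808\right) + 34760 = 14245 \cdot 27645 + 34760 = 393803025 + 34760 = 393837785$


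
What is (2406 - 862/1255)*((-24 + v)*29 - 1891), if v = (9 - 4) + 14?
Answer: -6146008048/1255 ≈ -4.8972e+6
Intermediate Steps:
v = 19 (v = 5 + 14 = 19)
(2406 - 862/1255)*((-24 + v)*29 - 1891) = (2406 - 862/1255)*((-24 + 19)*29 - 1891) = (2406 - 862*1/1255)*(-5*29 - 1891) = (2406 - 862/1255)*(-145 - 1891) = (3018668/1255)*(-2036) = -6146008048/1255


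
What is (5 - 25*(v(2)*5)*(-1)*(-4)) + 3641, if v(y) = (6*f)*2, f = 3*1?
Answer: -14354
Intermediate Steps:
f = 3
v(y) = 36 (v(y) = (6*3)*2 = 18*2 = 36)
(5 - 25*(v(2)*5)*(-1)*(-4)) + 3641 = (5 - 25*(36*5)*(-1)*(-4)) + 3641 = (5 - 25*180*(-1)*(-4)) + 3641 = (5 - (-4500)*(-4)) + 3641 = (5 - 25*720) + 3641 = (5 - 18000) + 3641 = -17995 + 3641 = -14354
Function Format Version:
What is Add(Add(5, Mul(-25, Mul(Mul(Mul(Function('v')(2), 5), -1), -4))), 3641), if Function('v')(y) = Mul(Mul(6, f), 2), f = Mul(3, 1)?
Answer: -14354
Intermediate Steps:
f = 3
Function('v')(y) = 36 (Function('v')(y) = Mul(Mul(6, 3), 2) = Mul(18, 2) = 36)
Add(Add(5, Mul(-25, Mul(Mul(Mul(Function('v')(2), 5), -1), -4))), 3641) = Add(Add(5, Mul(-25, Mul(Mul(Mul(36, 5), -1), -4))), 3641) = Add(Add(5, Mul(-25, Mul(Mul(180, -1), -4))), 3641) = Add(Add(5, Mul(-25, Mul(-180, -4))), 3641) = Add(Add(5, Mul(-25, 720)), 3641) = Add(Add(5, -18000), 3641) = Add(-17995, 3641) = -14354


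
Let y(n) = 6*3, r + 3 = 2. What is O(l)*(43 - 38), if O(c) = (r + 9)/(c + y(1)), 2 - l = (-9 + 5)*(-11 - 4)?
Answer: -1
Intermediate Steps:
r = -1 (r = -3 + 2 = -1)
l = -58 (l = 2 - (-9 + 5)*(-11 - 4) = 2 - (-4)*(-15) = 2 - 1*60 = 2 - 60 = -58)
y(n) = 18
O(c) = 8/(18 + c) (O(c) = (-1 + 9)/(c + 18) = 8/(18 + c))
O(l)*(43 - 38) = (8/(18 - 58))*(43 - 38) = (8/(-40))*5 = (8*(-1/40))*5 = -1/5*5 = -1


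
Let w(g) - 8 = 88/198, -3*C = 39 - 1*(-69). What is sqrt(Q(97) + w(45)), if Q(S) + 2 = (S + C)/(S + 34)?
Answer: sqrt(1067257)/393 ≈ 2.6287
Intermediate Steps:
C = -36 (C = -(39 - 1*(-69))/3 = -(39 + 69)/3 = -1/3*108 = -36)
w(g) = 76/9 (w(g) = 8 + 88/198 = 8 + 88*(1/198) = 8 + 4/9 = 76/9)
Q(S) = -2 + (-36 + S)/(34 + S) (Q(S) = -2 + (S - 36)/(S + 34) = -2 + (-36 + S)/(34 + S))
sqrt(Q(97) + w(45)) = sqrt((-104 - 1*97)/(34 + 97) + 76/9) = sqrt((-104 - 97)/131 + 76/9) = sqrt((1/131)*(-201) + 76/9) = sqrt(-201/131 + 76/9) = sqrt(8147/1179) = sqrt(1067257)/393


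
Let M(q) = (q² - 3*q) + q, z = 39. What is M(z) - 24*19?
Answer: 987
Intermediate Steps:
M(q) = q² - 2*q
M(z) - 24*19 = 39*(-2 + 39) - 24*19 = 39*37 - 456 = 1443 - 456 = 987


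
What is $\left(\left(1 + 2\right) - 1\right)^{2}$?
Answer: $4$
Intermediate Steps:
$\left(\left(1 + 2\right) - 1\right)^{2} = \left(3 - 1\right)^{2} = 2^{2} = 4$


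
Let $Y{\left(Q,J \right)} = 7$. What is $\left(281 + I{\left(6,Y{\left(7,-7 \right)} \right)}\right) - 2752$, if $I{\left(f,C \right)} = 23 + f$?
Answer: $-2442$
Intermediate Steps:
$\left(281 + I{\left(6,Y{\left(7,-7 \right)} \right)}\right) - 2752 = \left(281 + \left(23 + 6\right)\right) - 2752 = \left(281 + 29\right) - 2752 = 310 - 2752 = -2442$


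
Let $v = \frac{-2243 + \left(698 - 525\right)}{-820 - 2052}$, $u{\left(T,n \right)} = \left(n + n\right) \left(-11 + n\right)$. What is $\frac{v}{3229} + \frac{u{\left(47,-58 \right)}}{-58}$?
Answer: $- \frac{639883437}{4636844} \approx -138.0$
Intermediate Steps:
$u{\left(T,n \right)} = 2 n \left(-11 + n\right)$
$v = \frac{1035}{1436}$ ($v = \frac{-2243 + 173}{-2872} = \left(-2070\right) \left(- \frac{1}{2872}\right) = \frac{1035}{1436} \approx 0.72075$)
$\frac{v}{3229} + \frac{u{\left(47,-58 \right)}}{-58} = \frac{1035}{1436 \cdot 3229} + \frac{2 \left(-58\right) \left(-11 - 58\right)}{-58} = \frac{1035}{1436} \cdot \frac{1}{3229} + 2 \left(-58\right) \left(-69\right) \left(- \frac{1}{58}\right) = \frac{1035}{4636844} + 8004 \left(- \frac{1}{58}\right) = \frac{1035}{4636844} - 138 = - \frac{639883437}{4636844}$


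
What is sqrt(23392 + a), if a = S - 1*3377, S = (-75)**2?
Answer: 2*sqrt(6410) ≈ 160.13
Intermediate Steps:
S = 5625
a = 2248 (a = 5625 - 1*3377 = 5625 - 3377 = 2248)
sqrt(23392 + a) = sqrt(23392 + 2248) = sqrt(25640) = 2*sqrt(6410)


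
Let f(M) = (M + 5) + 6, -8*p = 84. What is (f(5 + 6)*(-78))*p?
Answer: 18018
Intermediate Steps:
p = -21/2 (p = -⅛*84 = -21/2 ≈ -10.500)
f(M) = 11 + M (f(M) = (5 + M) + 6 = 11 + M)
(f(5 + 6)*(-78))*p = ((11 + (5 + 6))*(-78))*(-21/2) = ((11 + 11)*(-78))*(-21/2) = (22*(-78))*(-21/2) = -1716*(-21/2) = 18018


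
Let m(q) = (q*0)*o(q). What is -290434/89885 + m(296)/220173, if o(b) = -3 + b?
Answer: -290434/89885 ≈ -3.2312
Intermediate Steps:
m(q) = 0 (m(q) = (q*0)*(-3 + q) = 0*(-3 + q) = 0)
-290434/89885 + m(296)/220173 = -290434/89885 + 0/220173 = -290434*1/89885 + 0*(1/220173) = -290434/89885 + 0 = -290434/89885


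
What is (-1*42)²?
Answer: 1764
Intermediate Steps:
(-1*42)² = (-42)² = 1764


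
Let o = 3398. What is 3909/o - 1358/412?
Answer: -375497/174997 ≈ -2.1457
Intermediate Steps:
3909/o - 1358/412 = 3909/3398 - 1358/412 = 3909*(1/3398) - 1358*1/412 = 3909/3398 - 679/206 = -375497/174997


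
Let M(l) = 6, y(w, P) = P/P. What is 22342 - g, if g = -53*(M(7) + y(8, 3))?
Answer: 22713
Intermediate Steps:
y(w, P) = 1
g = -371 (g = -53*(6 + 1) = -53*7 = -371)
22342 - g = 22342 - 1*(-371) = 22342 + 371 = 22713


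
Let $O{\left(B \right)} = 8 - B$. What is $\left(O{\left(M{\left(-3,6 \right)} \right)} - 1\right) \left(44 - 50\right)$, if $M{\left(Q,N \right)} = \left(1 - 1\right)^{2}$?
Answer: $-42$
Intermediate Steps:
$M{\left(Q,N \right)} = 0$ ($M{\left(Q,N \right)} = 0^{2} = 0$)
$\left(O{\left(M{\left(-3,6 \right)} \right)} - 1\right) \left(44 - 50\right) = \left(\left(8 - 0\right) - 1\right) \left(44 - 50\right) = \left(\left(8 + 0\right) - 1\right) \left(-6\right) = \left(8 - 1\right) \left(-6\right) = 7 \left(-6\right) = -42$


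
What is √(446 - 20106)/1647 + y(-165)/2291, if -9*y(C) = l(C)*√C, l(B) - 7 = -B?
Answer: 2*I*(-15738*√165 + 2291*√4915)/3773277 ≈ -0.02202*I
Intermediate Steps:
l(B) = 7 - B
y(C) = -√C*(7 - C)/9 (y(C) = -(7 - C)*√C/9 = -√C*(7 - C)/9)
√(446 - 20106)/1647 + y(-165)/2291 = √(446 - 20106)/1647 + (√(-165)*(-7 - 165)/9)/2291 = √(-19660)*(1/1647) + ((⅑)*(I*√165)*(-172))*(1/2291) = (2*I*√4915)*(1/1647) - 172*I*√165/9*(1/2291) = 2*I*√4915/1647 - 172*I*√165/20619 = -172*I*√165/20619 + 2*I*√4915/1647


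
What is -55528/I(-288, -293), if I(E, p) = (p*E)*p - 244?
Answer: 13882/6181189 ≈ 0.0022458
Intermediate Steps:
I(E, p) = -244 + E*p² (I(E, p) = (E*p)*p - 244 = E*p² - 244 = -244 + E*p²)
-55528/I(-288, -293) = -55528/(-244 - 288*(-293)²) = -55528/(-244 - 288*85849) = -55528/(-244 - 24724512) = -55528/(-24724756) = -55528*(-1/24724756) = 13882/6181189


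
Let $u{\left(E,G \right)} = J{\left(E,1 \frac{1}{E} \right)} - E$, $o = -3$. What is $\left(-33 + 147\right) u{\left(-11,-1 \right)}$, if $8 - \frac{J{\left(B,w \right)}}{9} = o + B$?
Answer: $23826$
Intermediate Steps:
$J{\left(B,w \right)} = 99 - 9 B$ ($J{\left(B,w \right)} = 72 - 9 \left(-3 + B\right) = 72 - \left(-27 + 9 B\right) = 99 - 9 B$)
$u{\left(E,G \right)} = 99 - 10 E$ ($u{\left(E,G \right)} = \left(99 - 9 E\right) - E = 99 - 10 E$)
$\left(-33 + 147\right) u{\left(-11,-1 \right)} = \left(-33 + 147\right) \left(99 - -110\right) = 114 \left(99 + 110\right) = 114 \cdot 209 = 23826$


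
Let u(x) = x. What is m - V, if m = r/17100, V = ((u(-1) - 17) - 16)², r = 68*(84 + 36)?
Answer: -329324/285 ≈ -1155.5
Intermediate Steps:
r = 8160 (r = 68*120 = 8160)
V = 1156 (V = ((-1 - 17) - 16)² = (-18 - 16)² = (-34)² = 1156)
m = 136/285 (m = 8160/17100 = 8160*(1/17100) = 136/285 ≈ 0.47719)
m - V = 136/285 - 1*1156 = 136/285 - 1156 = -329324/285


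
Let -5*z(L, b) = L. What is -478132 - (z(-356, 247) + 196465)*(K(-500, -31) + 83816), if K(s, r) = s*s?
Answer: -328037031356/5 ≈ -6.5607e+10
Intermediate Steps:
K(s, r) = s²
z(L, b) = -L/5
-478132 - (z(-356, 247) + 196465)*(K(-500, -31) + 83816) = -478132 - (-⅕*(-356) + 196465)*((-500)² + 83816) = -478132 - (356/5 + 196465)*(250000 + 83816) = -478132 - 982681*333816/5 = -478132 - 1*328034640696/5 = -478132 - 328034640696/5 = -328037031356/5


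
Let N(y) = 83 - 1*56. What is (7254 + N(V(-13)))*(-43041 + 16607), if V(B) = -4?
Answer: -192465954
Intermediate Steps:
N(y) = 27 (N(y) = 83 - 56 = 27)
(7254 + N(V(-13)))*(-43041 + 16607) = (7254 + 27)*(-43041 + 16607) = 7281*(-26434) = -192465954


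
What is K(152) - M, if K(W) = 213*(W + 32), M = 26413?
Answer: 12779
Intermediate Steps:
K(W) = 6816 + 213*W (K(W) = 213*(32 + W) = 6816 + 213*W)
K(152) - M = (6816 + 213*152) - 1*26413 = (6816 + 32376) - 26413 = 39192 - 26413 = 12779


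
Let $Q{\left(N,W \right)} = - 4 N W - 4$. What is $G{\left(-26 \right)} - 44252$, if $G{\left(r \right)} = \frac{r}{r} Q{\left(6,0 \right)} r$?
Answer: $-44148$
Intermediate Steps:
$Q{\left(N,W \right)} = -4 - 4 N W$ ($Q{\left(N,W \right)} = - 4 N W - 4 = -4 - 4 N W$)
$G{\left(r \right)} = - 4 r$ ($G{\left(r \right)} = \frac{r}{r} \left(-4 - 24 \cdot 0\right) r = 1 \left(-4 + 0\right) r = 1 \left(-4\right) r = - 4 r$)
$G{\left(-26 \right)} - 44252 = \left(-4\right) \left(-26\right) - 44252 = 104 - 44252 = -44148$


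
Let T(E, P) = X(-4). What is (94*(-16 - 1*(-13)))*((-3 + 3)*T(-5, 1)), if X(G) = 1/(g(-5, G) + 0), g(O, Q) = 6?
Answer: 0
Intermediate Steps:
X(G) = ⅙ (X(G) = 1/(6 + 0) = 1/6 = ⅙)
T(E, P) = ⅙
(94*(-16 - 1*(-13)))*((-3 + 3)*T(-5, 1)) = (94*(-16 - 1*(-13)))*((-3 + 3)*(⅙)) = (94*(-16 + 13))*(0*(⅙)) = (94*(-3))*0 = -282*0 = 0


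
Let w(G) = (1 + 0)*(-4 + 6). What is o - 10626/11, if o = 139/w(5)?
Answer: -1793/2 ≈ -896.50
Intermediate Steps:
w(G) = 2 (w(G) = 1*2 = 2)
o = 139/2 ≈ 69.500
o - 10626/11 = 139/2 - 10626/11 = 139/2 - 154*69/11 = 139/2 - 966 = -1793/2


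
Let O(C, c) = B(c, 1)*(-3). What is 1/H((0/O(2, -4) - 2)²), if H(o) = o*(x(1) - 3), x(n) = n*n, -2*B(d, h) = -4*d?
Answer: -⅛ ≈ -0.12500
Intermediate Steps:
B(d, h) = 2*d (B(d, h) = -(-2)*d = 2*d)
O(C, c) = -6*c (O(C, c) = (2*c)*(-3) = -6*c)
x(n) = n²
H(o) = -2*o (H(o) = o*(1² - 3) = o*(1 - 3) = o*(-2) = -2*o)
1/H((0/O(2, -4) - 2)²) = 1/(-2*(0/((-6*(-4))) - 2)²) = 1/(-2*(0/24 - 2)²) = 1/(-2*(0*(1/24) - 2)²) = 1/(-2*(0 - 2)²) = 1/(-2*(-2)²) = 1/(-2*4) = 1/(-8) = -⅛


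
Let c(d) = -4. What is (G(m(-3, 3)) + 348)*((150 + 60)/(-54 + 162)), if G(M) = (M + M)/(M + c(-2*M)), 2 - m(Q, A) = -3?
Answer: 6265/9 ≈ 696.11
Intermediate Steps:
m(Q, A) = 5 (m(Q, A) = 2 - 1*(-3) = 2 + 3 = 5)
G(M) = 2*M/(-4 + M) (G(M) = (M + M)/(M - 4) = (2*M)/(-4 + M) = 2*M/(-4 + M))
(G(m(-3, 3)) + 348)*((150 + 60)/(-54 + 162)) = (2*5/(-4 + 5) + 348)*((150 + 60)/(-54 + 162)) = (2*5/1 + 348)*(210/108) = (2*5*1 + 348)*(210*(1/108)) = (10 + 348)*(35/18) = 358*(35/18) = 6265/9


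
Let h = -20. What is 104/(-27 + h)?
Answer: -104/47 ≈ -2.2128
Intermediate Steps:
104/(-27 + h) = 104/(-27 - 20) = 104/(-47) = -1/47*104 = -104/47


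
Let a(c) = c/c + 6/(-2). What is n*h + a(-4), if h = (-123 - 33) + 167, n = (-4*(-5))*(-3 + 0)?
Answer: -662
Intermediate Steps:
a(c) = -2 (a(c) = 1 + 6*(-½) = 1 - 3 = -2)
n = -60 (n = 20*(-3) = -60)
h = 11 (h = -156 + 167 = 11)
n*h + a(-4) = -60*11 - 2 = -660 - 2 = -662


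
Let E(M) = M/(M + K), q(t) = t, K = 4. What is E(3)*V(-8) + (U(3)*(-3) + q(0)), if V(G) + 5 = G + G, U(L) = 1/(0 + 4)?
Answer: -39/4 ≈ -9.7500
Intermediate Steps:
U(L) = ¼ (U(L) = 1/4 = ¼)
E(M) = M/(4 + M) (E(M) = M/(M + 4) = M/(4 + M))
V(G) = -5 + 2*G (V(G) = -5 + (G + G) = -5 + 2*G)
E(3)*V(-8) + (U(3)*(-3) + q(0)) = (3/(4 + 3))*(-5 + 2*(-8)) + ((¼)*(-3) + 0) = (3/7)*(-5 - 16) + (-¾ + 0) = (3*(⅐))*(-21) - ¾ = (3/7)*(-21) - ¾ = -9 - ¾ = -39/4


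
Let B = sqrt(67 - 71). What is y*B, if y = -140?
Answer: -280*I ≈ -280.0*I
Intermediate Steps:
B = 2*I (B = sqrt(-4) = 2*I ≈ 2.0*I)
y*B = -280*I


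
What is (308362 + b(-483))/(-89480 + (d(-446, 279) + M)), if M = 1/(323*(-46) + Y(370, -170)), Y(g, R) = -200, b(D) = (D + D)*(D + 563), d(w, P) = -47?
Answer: -3479632756/1348097567 ≈ -2.5811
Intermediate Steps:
b(D) = 2*D*(563 + D) (b(D) = (2*D)*(563 + D) = 2*D*(563 + D))
M = -1/15058 (M = 1/(323*(-46) - 200) = 1/(-14858 - 200) = 1/(-15058) = -1/15058 ≈ -6.6410e-5)
(308362 + b(-483))/(-89480 + (d(-446, 279) + M)) = (308362 + 2*(-483)*(563 - 483))/(-89480 + (-47 - 1/15058)) = (308362 + 2*(-483)*80)/(-89480 - 707727/15058) = (308362 - 77280)/(-1348097567/15058) = 231082*(-15058/1348097567) = -3479632756/1348097567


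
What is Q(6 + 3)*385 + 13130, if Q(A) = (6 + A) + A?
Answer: 22370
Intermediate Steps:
Q(A) = 6 + 2*A
Q(6 + 3)*385 + 13130 = (6 + 2*(6 + 3))*385 + 13130 = (6 + 2*9)*385 + 13130 = (6 + 18)*385 + 13130 = 24*385 + 13130 = 9240 + 13130 = 22370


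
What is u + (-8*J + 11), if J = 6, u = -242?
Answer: -279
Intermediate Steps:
u + (-8*J + 11) = -242 + (-8*6 + 11) = -242 + (-48 + 11) = -242 - 37 = -279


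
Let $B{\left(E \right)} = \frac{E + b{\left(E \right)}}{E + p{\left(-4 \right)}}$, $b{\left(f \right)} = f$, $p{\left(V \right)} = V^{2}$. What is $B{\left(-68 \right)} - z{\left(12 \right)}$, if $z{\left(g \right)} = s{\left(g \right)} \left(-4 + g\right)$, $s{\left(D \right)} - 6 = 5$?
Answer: $- \frac{1110}{13} \approx -85.385$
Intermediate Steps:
$s{\left(D \right)} = 11$ ($s{\left(D \right)} = 6 + 5 = 11$)
$B{\left(E \right)} = \frac{2 E}{16 + E}$ ($B{\left(E \right)} = \frac{E + E}{E + \left(-4\right)^{2}} = \frac{2 E}{E + 16} = \frac{2 E}{16 + E}$)
$z{\left(g \right)} = -44 + 11 g$ ($z{\left(g \right)} = 11 \left(-4 + g\right) = -44 + 11 g$)
$B{\left(-68 \right)} - z{\left(12 \right)} = 2 \left(-68\right) \frac{1}{16 - 68} - \left(-44 + 11 \cdot 12\right) = 2 \left(-68\right) \frac{1}{-52} - \left(-44 + 132\right) = 2 \left(-68\right) \left(- \frac{1}{52}\right) - 88 = \frac{34}{13} - 88 = - \frac{1110}{13}$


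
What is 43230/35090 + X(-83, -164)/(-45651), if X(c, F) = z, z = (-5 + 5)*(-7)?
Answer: 393/319 ≈ 1.2320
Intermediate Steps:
z = 0 (z = 0*(-7) = 0)
X(c, F) = 0
43230/35090 + X(-83, -164)/(-45651) = 43230/35090 + 0/(-45651) = 43230*(1/35090) + 0*(-1/45651) = 393/319 + 0 = 393/319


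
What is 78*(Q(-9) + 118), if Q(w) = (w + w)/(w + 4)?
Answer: 47424/5 ≈ 9484.8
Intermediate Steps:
Q(w) = 2*w/(4 + w) (Q(w) = (2*w)/(4 + w) = 2*w/(4 + w))
78*(Q(-9) + 118) = 78*(2*(-9)/(4 - 9) + 118) = 78*(2*(-9)/(-5) + 118) = 78*(2*(-9)*(-⅕) + 118) = 78*(18/5 + 118) = 78*(608/5) = 47424/5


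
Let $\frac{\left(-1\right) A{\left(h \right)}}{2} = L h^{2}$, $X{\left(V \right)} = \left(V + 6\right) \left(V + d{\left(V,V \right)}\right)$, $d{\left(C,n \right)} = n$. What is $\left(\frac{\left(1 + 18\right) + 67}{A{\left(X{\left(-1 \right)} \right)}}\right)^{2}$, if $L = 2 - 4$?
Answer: $\frac{1849}{40000} \approx 0.046225$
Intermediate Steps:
$L = -2$ ($L = 2 - 4 = -2$)
$X{\left(V \right)} = 2 V \left(6 + V\right)$ ($X{\left(V \right)} = \left(V + 6\right) \left(V + V\right) = \left(6 + V\right) 2 V = 2 V \left(6 + V\right)$)
$A{\left(h \right)} = 4 h^{2}$ ($A{\left(h \right)} = - 2 \left(- 2 h^{2}\right) = 4 h^{2}$)
$\left(\frac{\left(1 + 18\right) + 67}{A{\left(X{\left(-1 \right)} \right)}}\right)^{2} = \left(\frac{\left(1 + 18\right) + 67}{4 \left(2 \left(-1\right) \left(6 - 1\right)\right)^{2}}\right)^{2} = \left(\frac{19 + 67}{4 \left(2 \left(-1\right) 5\right)^{2}}\right)^{2} = \left(\frac{86}{4 \left(-10\right)^{2}}\right)^{2} = \left(\frac{86}{4 \cdot 100}\right)^{2} = \left(\frac{86}{400}\right)^{2} = \left(86 \cdot \frac{1}{400}\right)^{2} = \left(\frac{43}{200}\right)^{2} = \frac{1849}{40000}$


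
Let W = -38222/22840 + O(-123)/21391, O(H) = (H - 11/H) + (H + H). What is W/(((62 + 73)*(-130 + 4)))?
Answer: 50801012243/511100865840600 ≈ 9.9395e-5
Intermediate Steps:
O(H) = -11/H + 3*H (O(H) = (H - 11/H) + 2*H = -11/H + 3*H)
W = -50801012243/30047082060 (W = -38222/22840 + (-11/(-123) + 3*(-123))/21391 = -38222*1/22840 + (-11*(-1/123) - 369)*(1/21391) = -19111/11420 + (11/123 - 369)*(1/21391) = -19111/11420 - 45376/123*1/21391 = -19111/11420 - 45376/2631093 = -50801012243/30047082060 ≈ -1.6907)
W/(((62 + 73)*(-130 + 4))) = -50801012243*1/((-130 + 4)*(62 + 73))/30047082060 = -50801012243/(30047082060*(135*(-126))) = -50801012243/30047082060/(-17010) = -50801012243/30047082060*(-1/17010) = 50801012243/511100865840600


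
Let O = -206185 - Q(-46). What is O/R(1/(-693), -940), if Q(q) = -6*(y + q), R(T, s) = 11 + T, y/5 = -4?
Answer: -143160633/7622 ≈ -18783.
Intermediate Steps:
y = -20 (y = 5*(-4) = -20)
Q(q) = 120 - 6*q (Q(q) = -6*(-20 + q) = 120 - 6*q)
O = -206581 (O = -206185 - (120 - 6*(-46)) = -206185 - (120 + 276) = -206185 - 1*396 = -206185 - 396 = -206581)
O/R(1/(-693), -940) = -206581/(11 + 1/(-693)) = -206581/(11 - 1/693) = -206581/7622/693 = -206581*693/7622 = -143160633/7622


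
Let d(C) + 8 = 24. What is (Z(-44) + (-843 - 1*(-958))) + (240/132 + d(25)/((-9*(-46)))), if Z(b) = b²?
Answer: 4674355/2277 ≈ 2052.9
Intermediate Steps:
d(C) = 16 (d(C) = -8 + 24 = 16)
(Z(-44) + (-843 - 1*(-958))) + (240/132 + d(25)/((-9*(-46)))) = ((-44)² + (-843 - 1*(-958))) + (240/132 + 16/((-9*(-46)))) = (1936 + (-843 + 958)) + (240*(1/132) + 16/414) = (1936 + 115) + (20/11 + 16*(1/414)) = 2051 + (20/11 + 8/207) = 2051 + 4228/2277 = 4674355/2277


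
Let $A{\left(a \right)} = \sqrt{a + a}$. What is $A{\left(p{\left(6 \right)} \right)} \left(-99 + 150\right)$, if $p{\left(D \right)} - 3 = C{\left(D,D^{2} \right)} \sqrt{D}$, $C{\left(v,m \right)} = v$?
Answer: $51 \sqrt{6 + 12 \sqrt{6}} \approx 303.41$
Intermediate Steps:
$p{\left(D \right)} = 3 + D^{\frac{3}{2}}$ ($p{\left(D \right)} = 3 + D \sqrt{D} = 3 + D^{\frac{3}{2}}$)
$A{\left(a \right)} = \sqrt{2} \sqrt{a}$ ($A{\left(a \right)} = \sqrt{2 a} = \sqrt{2} \sqrt{a}$)
$A{\left(p{\left(6 \right)} \right)} \left(-99 + 150\right) = \sqrt{2} \sqrt{3 + 6^{\frac{3}{2}}} \left(-99 + 150\right) = \sqrt{2} \sqrt{3 + 6 \sqrt{6}} \cdot 51 = 51 \sqrt{2} \sqrt{3 + 6 \sqrt{6}}$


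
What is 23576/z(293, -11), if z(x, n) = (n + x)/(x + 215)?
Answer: 5988304/141 ≈ 42470.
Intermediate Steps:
z(x, n) = (n + x)/(215 + x)
23576/z(293, -11) = 23576/(((-11 + 293)/(215 + 293))) = 23576/((282/508)) = 23576/(((1/508)*282)) = 23576/(141/254) = 23576*(254/141) = 5988304/141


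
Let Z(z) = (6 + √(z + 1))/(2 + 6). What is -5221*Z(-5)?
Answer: -15663/4 - 5221*I/4 ≈ -3915.8 - 1305.3*I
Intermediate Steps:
Z(z) = ¾ + √(1 + z)/8 (Z(z) = (6 + √(1 + z))/8 = (6 + √(1 + z))*(⅛) = ¾ + √(1 + z)/8)
-5221*Z(-5) = -5221*(¾ + √(1 - 5)/8) = -5221*(¾ + √(-4)/8) = -5221*(¾ + (2*I)/8) = -5221*(¾ + I/4) = -15663/4 - 5221*I/4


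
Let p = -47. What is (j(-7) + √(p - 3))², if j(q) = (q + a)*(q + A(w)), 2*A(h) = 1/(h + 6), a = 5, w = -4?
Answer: 529/4 + 135*I*√2 ≈ 132.25 + 190.92*I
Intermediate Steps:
A(h) = 1/(2*(6 + h)) (A(h) = 1/(2*(h + 6)) = 1/(2*(6 + h)))
j(q) = (5 + q)*(¼ + q) (j(q) = (q + 5)*(q + 1/(2*(6 - 4))) = (5 + q)*(q + (½)/2) = (5 + q)*(q + (½)*(½)) = (5 + q)*(q + ¼) = (5 + q)*(¼ + q))
(j(-7) + √(p - 3))² = ((5/4 + (-7)² + (21/4)*(-7)) + √(-47 - 3))² = ((5/4 + 49 - 147/4) + √(-50))² = (27/2 + 5*I*√2)²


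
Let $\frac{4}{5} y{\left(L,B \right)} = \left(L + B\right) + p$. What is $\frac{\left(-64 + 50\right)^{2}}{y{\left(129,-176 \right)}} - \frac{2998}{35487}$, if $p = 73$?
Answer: $\frac{13716034}{2306655} \approx 5.9463$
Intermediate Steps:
$y{\left(L,B \right)} = \frac{365}{4} + \frac{5 B}{4} + \frac{5 L}{4}$ ($y{\left(L,B \right)} = \frac{5 \left(\left(L + B\right) + 73\right)}{4} = \frac{5 \left(\left(B + L\right) + 73\right)}{4} = \frac{5 \left(73 + B + L\right)}{4} = \frac{365}{4} + \frac{5 B}{4} + \frac{5 L}{4}$)
$\frac{\left(-64 + 50\right)^{2}}{y{\left(129,-176 \right)}} - \frac{2998}{35487} = \frac{\left(-64 + 50\right)^{2}}{\frac{365}{4} + \frac{5}{4} \left(-176\right) + \frac{5}{4} \cdot 129} - \frac{2998}{35487} = \frac{\left(-14\right)^{2}}{\frac{365}{4} - 220 + \frac{645}{4}} - \frac{2998}{35487} = \frac{196}{\frac{65}{2}} - \frac{2998}{35487} = 196 \cdot \frac{2}{65} - \frac{2998}{35487} = \frac{392}{65} - \frac{2998}{35487} = \frac{13716034}{2306655}$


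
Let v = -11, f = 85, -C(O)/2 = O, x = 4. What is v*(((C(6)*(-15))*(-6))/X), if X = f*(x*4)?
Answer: 297/34 ≈ 8.7353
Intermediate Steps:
C(O) = -2*O
X = 1360 (X = 85*(4*4) = 85*16 = 1360)
v*(((C(6)*(-15))*(-6))/X) = -11*(-2*6*(-15))*(-6)/1360 = -11*-12*(-15)*(-6)/1360 = -11*180*(-6)/1360 = -(-11880)/1360 = -11*(-27/34) = 297/34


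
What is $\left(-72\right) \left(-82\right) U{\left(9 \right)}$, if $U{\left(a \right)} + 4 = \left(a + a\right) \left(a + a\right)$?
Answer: $1889280$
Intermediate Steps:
$U{\left(a \right)} = -4 + 4 a^{2}$ ($U{\left(a \right)} = -4 + \left(a + a\right) \left(a + a\right) = -4 + 2 a 2 a = -4 + 4 a^{2}$)
$\left(-72\right) \left(-82\right) U{\left(9 \right)} = \left(-72\right) \left(-82\right) \left(-4 + 4 \cdot 9^{2}\right) = 5904 \left(-4 + 4 \cdot 81\right) = 5904 \left(-4 + 324\right) = 5904 \cdot 320 = 1889280$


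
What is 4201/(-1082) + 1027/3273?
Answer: -12638659/3541386 ≈ -3.5688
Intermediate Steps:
4201/(-1082) + 1027/3273 = 4201*(-1/1082) + 1027*(1/3273) = -4201/1082 + 1027/3273 = -12638659/3541386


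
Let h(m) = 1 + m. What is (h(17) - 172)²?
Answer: 23716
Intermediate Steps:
(h(17) - 172)² = ((1 + 17) - 172)² = (18 - 172)² = (-154)² = 23716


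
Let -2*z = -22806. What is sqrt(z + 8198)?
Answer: sqrt(19601) ≈ 140.00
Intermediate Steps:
z = 11403 (z = -1/2*(-22806) = 11403)
sqrt(z + 8198) = sqrt(11403 + 8198) = sqrt(19601)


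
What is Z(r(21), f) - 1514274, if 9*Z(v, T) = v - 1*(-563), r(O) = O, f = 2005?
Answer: -13627882/9 ≈ -1.5142e+6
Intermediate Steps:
Z(v, T) = 563/9 + v/9 (Z(v, T) = (v - 1*(-563))/9 = (v + 563)/9 = (563 + v)/9 = 563/9 + v/9)
Z(r(21), f) - 1514274 = (563/9 + (⅑)*21) - 1514274 = (563/9 + 7/3) - 1514274 = 584/9 - 1514274 = -13627882/9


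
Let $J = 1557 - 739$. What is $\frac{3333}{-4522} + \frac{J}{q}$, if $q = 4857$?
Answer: $- \frac{12489385}{21963354} \approx -0.56865$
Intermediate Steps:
$J = 818$
$\frac{3333}{-4522} + \frac{J}{q} = \frac{3333}{-4522} + \frac{818}{4857} = 3333 \left(- \frac{1}{4522}\right) + 818 \cdot \frac{1}{4857} = - \frac{3333}{4522} + \frac{818}{4857} = - \frac{12489385}{21963354}$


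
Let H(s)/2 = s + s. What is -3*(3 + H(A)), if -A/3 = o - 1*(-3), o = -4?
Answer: -45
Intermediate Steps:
A = 3 (A = -3*(-4 - 1*(-3)) = -3*(-4 + 3) = -3*(-1) = 3)
H(s) = 4*s (H(s) = 2*(s + s) = 2*(2*s) = 4*s)
-3*(3 + H(A)) = -3*(3 + 4*3) = -3*(3 + 12) = -3*15 = -45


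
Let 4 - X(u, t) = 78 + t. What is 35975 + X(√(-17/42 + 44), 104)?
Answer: 35797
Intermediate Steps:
X(u, t) = -74 - t (X(u, t) = 4 - (78 + t) = 4 + (-78 - t) = -74 - t)
35975 + X(√(-17/42 + 44), 104) = 35975 + (-74 - 1*104) = 35975 + (-74 - 104) = 35975 - 178 = 35797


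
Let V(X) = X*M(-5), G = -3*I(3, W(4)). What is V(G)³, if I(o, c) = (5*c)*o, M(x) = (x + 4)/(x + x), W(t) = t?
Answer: -5832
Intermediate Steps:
M(x) = (4 + x)/(2*x) (M(x) = (4 + x)/((2*x)) = (4 + x)*(1/(2*x)) = (4 + x)/(2*x))
I(o, c) = 5*c*o
G = -180 (G = -15*4*3 = -3*60 = -180)
V(X) = X/10 (V(X) = X*((½)*(4 - 5)/(-5)) = X*((½)*(-⅕)*(-1)) = X*(⅒) = X/10)
V(G)³ = ((⅒)*(-180))³ = (-18)³ = -5832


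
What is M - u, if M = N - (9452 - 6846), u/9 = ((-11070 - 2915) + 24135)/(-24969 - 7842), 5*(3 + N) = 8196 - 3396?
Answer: -18004663/10937 ≈ -1646.2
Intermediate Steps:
N = 957 (N = -3 + (8196 - 3396)/5 = -3 + (1/5)*4800 = -3 + 960 = 957)
u = -30450/10937 (u = 9*(((-11070 - 2915) + 24135)/(-24969 - 7842)) = 9*((-13985 + 24135)/(-32811)) = 9*(10150*(-1/32811)) = 9*(-10150/32811) = -30450/10937 ≈ -2.7841)
M = -1649 (M = 957 - (9452 - 6846) = 957 - 1*2606 = 957 - 2606 = -1649)
M - u = -1649 - 1*(-30450/10937) = -1649 + 30450/10937 = -18004663/10937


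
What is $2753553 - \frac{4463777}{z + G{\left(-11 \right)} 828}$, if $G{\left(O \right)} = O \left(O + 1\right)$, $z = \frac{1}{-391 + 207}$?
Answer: $\frac{46145199643639}{16758719} \approx 2.7535 \cdot 10^{6}$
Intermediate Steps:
$z = - \frac{1}{184}$ ($z = \frac{1}{-184} = - \frac{1}{184} \approx -0.0054348$)
$G{\left(O \right)} = O \left(1 + O\right)$
$2753553 - \frac{4463777}{z + G{\left(-11 \right)} 828} = 2753553 - \frac{4463777}{- \frac{1}{184} + - 11 \left(1 - 11\right) 828} = 2753553 - \frac{4463777}{- \frac{1}{184} + \left(-11\right) \left(-10\right) 828} = 2753553 - \frac{4463777}{- \frac{1}{184} + 110 \cdot 828} = 2753553 - \frac{4463777}{- \frac{1}{184} + 91080} = 2753553 - \frac{4463777}{\frac{16758719}{184}} = 2753553 - 4463777 \cdot \frac{184}{16758719} = 2753553 - \frac{821334968}{16758719} = \frac{46145199643639}{16758719}$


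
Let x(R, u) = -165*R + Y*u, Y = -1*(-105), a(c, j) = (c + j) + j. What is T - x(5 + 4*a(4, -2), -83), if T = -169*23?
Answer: 5653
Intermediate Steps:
a(c, j) = c + 2*j
Y = 105
x(R, u) = -165*R + 105*u
T = -3887
T - x(5 + 4*a(4, -2), -83) = -3887 - (-165*(5 + 4*(4 + 2*(-2))) + 105*(-83)) = -3887 - (-165*(5 + 4*(4 - 4)) - 8715) = -3887 - (-165*(5 + 4*0) - 8715) = -3887 - (-165*(5 + 0) - 8715) = -3887 - (-165*5 - 8715) = -3887 - (-825 - 8715) = -3887 - 1*(-9540) = -3887 + 9540 = 5653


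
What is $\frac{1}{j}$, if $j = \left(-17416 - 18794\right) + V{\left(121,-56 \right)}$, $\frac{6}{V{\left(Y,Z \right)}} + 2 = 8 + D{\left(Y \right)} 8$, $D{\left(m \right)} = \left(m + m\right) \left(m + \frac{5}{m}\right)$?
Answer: $- \frac{39057}{1414253969} \approx -2.7617 \cdot 10^{-5}$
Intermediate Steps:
$D{\left(m \right)} = 2 m \left(m + \frac{5}{m}\right)$
$V{\left(Y,Z \right)} = \frac{6}{86 + 16 Y^{2}}$ ($V{\left(Y,Z \right)} = \frac{6}{-2 + \left(8 + \left(10 + 2 Y^{2}\right) 8\right)} = \frac{6}{-2 + \left(8 + \left(80 + 16 Y^{2}\right)\right)} = \frac{6}{-2 + \left(88 + 16 Y^{2}\right)} = \frac{6}{86 + 16 Y^{2}}$)
$j = - \frac{1414253969}{39057}$ ($j = \left(-17416 - 18794\right) + \frac{3}{43 + 8 \cdot 121^{2}} = -36210 + \frac{3}{43 + 8 \cdot 14641} = -36210 + \frac{3}{43 + 117128} = -36210 + \frac{3}{117171} = -36210 + 3 \cdot \frac{1}{117171} = -36210 + \frac{1}{39057} = - \frac{1414253969}{39057} \approx -36210.0$)
$\frac{1}{j} = \frac{1}{- \frac{1414253969}{39057}} = - \frac{39057}{1414253969}$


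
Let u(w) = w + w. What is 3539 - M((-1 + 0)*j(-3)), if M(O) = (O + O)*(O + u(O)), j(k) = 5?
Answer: 3389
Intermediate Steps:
u(w) = 2*w
M(O) = 6*O² (M(O) = (O + O)*(O + 2*O) = (2*O)*(3*O) = 6*O²)
3539 - M((-1 + 0)*j(-3)) = 3539 - 6*((-1 + 0)*5)² = 3539 - 6*(-1*5)² = 3539 - 6*(-5)² = 3539 - 6*25 = 3539 - 1*150 = 3539 - 150 = 3389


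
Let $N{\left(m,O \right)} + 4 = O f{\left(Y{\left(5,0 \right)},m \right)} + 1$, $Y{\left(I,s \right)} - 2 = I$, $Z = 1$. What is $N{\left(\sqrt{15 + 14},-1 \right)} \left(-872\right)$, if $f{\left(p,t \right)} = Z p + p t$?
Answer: $8720 + 6104 \sqrt{29} \approx 41591.0$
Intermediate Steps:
$Y{\left(I,s \right)} = 2 + I$
$f{\left(p,t \right)} = p + p t$ ($f{\left(p,t \right)} = 1 p + p t = p + p t$)
$N{\left(m,O \right)} = -3 + O \left(7 + 7 m\right)$ ($N{\left(m,O \right)} = -4 + \left(O \left(2 + 5\right) \left(1 + m\right) + 1\right) = -4 + \left(O 7 \left(1 + m\right) + 1\right) = -4 + \left(O \left(7 + 7 m\right) + 1\right) = -4 + \left(1 + O \left(7 + 7 m\right)\right) = -3 + O \left(7 + 7 m\right)$)
$N{\left(\sqrt{15 + 14},-1 \right)} \left(-872\right) = \left(-3 + 7 \left(-1\right) \left(1 + \sqrt{15 + 14}\right)\right) \left(-872\right) = \left(-3 + 7 \left(-1\right) \left(1 + \sqrt{29}\right)\right) \left(-872\right) = \left(-3 - \left(7 + 7 \sqrt{29}\right)\right) \left(-872\right) = \left(-10 - 7 \sqrt{29}\right) \left(-872\right) = 8720 + 6104 \sqrt{29}$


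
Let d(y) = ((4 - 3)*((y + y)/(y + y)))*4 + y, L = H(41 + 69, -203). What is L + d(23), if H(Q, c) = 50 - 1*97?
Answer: -20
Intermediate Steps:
H(Q, c) = -47 (H(Q, c) = 50 - 97 = -47)
L = -47
d(y) = 4 + y (d(y) = (1*((2*y)/((2*y))))*4 + y = (1*((2*y)*(1/(2*y))))*4 + y = (1*1)*4 + y = 1*4 + y = 4 + y)
L + d(23) = -47 + (4 + 23) = -47 + 27 = -20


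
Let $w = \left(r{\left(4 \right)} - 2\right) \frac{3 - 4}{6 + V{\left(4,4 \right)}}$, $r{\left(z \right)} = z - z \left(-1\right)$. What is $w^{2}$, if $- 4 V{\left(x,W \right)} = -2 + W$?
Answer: $\frac{144}{121} \approx 1.1901$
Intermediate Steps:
$V{\left(x,W \right)} = \frac{1}{2} - \frac{W}{4}$ ($V{\left(x,W \right)} = - \frac{-2 + W}{4} = \frac{1}{2} - \frac{W}{4}$)
$r{\left(z \right)} = 2 z$ ($r{\left(z \right)} = z - - z = z + z = 2 z$)
$w = - \frac{12}{11}$ ($w = \left(2 \cdot 4 - 2\right) \frac{3 - 4}{6 + \left(\frac{1}{2} - 1\right)} = \left(8 - 2\right) \left(- \frac{1}{6 + \left(\frac{1}{2} - 1\right)}\right) = 6 \left(- \frac{1}{6 - \frac{1}{2}}\right) = 6 \left(- \frac{1}{\frac{11}{2}}\right) = 6 \left(\left(-1\right) \frac{2}{11}\right) = 6 \left(- \frac{2}{11}\right) = - \frac{12}{11} \approx -1.0909$)
$w^{2} = \left(- \frac{12}{11}\right)^{2} = \frac{144}{121}$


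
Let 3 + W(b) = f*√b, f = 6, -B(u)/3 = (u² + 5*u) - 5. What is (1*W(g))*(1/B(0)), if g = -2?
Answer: -⅕ + 2*I*√2/5 ≈ -0.2 + 0.56569*I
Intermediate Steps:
B(u) = 15 - 15*u - 3*u² (B(u) = -3*((u² + 5*u) - 5) = -3*(-5 + u² + 5*u) = 15 - 15*u - 3*u²)
W(b) = -3 + 6*√b
(1*W(g))*(1/B(0)) = (1*(-3 + 6*√(-2)))*(1/(15 - 15*0 - 3*0²)) = (1*(-3 + 6*(I*√2)))*(1/(15 + 0 - 3*0)) = (1*(-3 + 6*I*√2))*(1/(15 + 0 + 0)) = (-3 + 6*I*√2)*(1/15) = -⅕ + 2*I*√2/5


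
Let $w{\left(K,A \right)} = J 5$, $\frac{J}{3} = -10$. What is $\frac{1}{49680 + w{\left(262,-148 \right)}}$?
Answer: $\frac{1}{49530} \approx 2.019 \cdot 10^{-5}$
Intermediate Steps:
$J = -30$ ($J = 3 \left(-10\right) = -30$)
$w{\left(K,A \right)} = -150$ ($w{\left(K,A \right)} = \left(-30\right) 5 = -150$)
$\frac{1}{49680 + w{\left(262,-148 \right)}} = \frac{1}{49680 - 150} = \frac{1}{49530}$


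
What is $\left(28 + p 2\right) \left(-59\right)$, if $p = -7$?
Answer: $-826$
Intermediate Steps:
$\left(28 + p 2\right) \left(-59\right) = \left(28 - 14\right) \left(-59\right) = 14 \left(-59\right) = -826$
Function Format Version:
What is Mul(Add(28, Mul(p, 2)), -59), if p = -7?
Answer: -826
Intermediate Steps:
Mul(Add(28, Mul(p, 2)), -59) = Mul(Add(28, Mul(-7, 2)), -59) = Mul(Add(28, -14), -59) = Mul(14, -59) = -826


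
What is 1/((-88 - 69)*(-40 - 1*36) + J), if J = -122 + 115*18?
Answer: 1/13880 ≈ 7.2046e-5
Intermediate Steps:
J = 1948 (J = -122 + 2070 = 1948)
1/((-88 - 69)*(-40 - 1*36) + J) = 1/((-88 - 69)*(-40 - 1*36) + 1948) = 1/(-157*(-40 - 36) + 1948) = 1/(-157*(-76) + 1948) = 1/(11932 + 1948) = 1/13880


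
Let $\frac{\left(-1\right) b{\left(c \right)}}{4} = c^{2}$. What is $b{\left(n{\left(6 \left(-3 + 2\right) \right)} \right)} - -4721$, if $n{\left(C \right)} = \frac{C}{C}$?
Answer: $4717$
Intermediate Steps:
$n{\left(C \right)} = 1$
$b{\left(c \right)} = - 4 c^{2}$
$b{\left(n{\left(6 \left(-3 + 2\right) \right)} \right)} - -4721 = - 4 \cdot 1^{2} - -4721 = \left(-4\right) 1 + 4721 = -4 + 4721 = 4717$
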